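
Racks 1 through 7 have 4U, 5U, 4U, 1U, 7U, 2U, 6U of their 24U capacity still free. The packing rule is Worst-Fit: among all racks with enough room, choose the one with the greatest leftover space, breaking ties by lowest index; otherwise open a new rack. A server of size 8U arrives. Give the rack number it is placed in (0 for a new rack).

No rack has ≥ 8U free, so a new rack is opened.

0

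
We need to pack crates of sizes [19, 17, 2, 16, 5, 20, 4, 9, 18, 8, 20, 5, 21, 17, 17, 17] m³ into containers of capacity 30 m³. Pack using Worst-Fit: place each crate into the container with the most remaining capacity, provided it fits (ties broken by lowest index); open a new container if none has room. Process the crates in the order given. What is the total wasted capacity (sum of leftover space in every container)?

Put 19 m³ in container 1; 11 m³ remain.
Put 17 m³ in container 2; 13 m³ remain.
Put 2 m³ in container 2; 11 m³ remain.
Put 16 m³ in container 3; 14 m³ remain.
Put 5 m³ in container 3; 9 m³ remain.
Put 20 m³ in container 4; 10 m³ remain.
Put 4 m³ in container 1; 7 m³ remain.
Put 9 m³ in container 2; 2 m³ remain.
Put 18 m³ in container 5; 12 m³ remain.
Put 8 m³ in container 5; 4 m³ remain.
Put 20 m³ in container 6; 10 m³ remain.
Put 5 m³ in container 4; 5 m³ remain.
Put 21 m³ in container 7; 9 m³ remain.
Put 17 m³ in container 8; 13 m³ remain.
Put 17 m³ in container 9; 13 m³ remain.
Put 17 m³ in container 10; 13 m³ remain.
10 containers × 30 m³ = 300 m³; used 215 m³; unused 85 m³.

85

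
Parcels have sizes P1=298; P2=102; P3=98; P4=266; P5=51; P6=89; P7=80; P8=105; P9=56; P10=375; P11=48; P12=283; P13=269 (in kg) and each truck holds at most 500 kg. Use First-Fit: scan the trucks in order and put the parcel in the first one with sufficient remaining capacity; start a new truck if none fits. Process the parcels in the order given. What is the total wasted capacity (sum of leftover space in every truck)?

Put P1 (298 kg) in truck 1; 202 kg remain.
Put P2 (102 kg) in truck 1; 100 kg remain.
Put P3 (98 kg) in truck 1; 2 kg remain.
Put P4 (266 kg) in truck 2; 234 kg remain.
Put P5 (51 kg) in truck 2; 183 kg remain.
Put P6 (89 kg) in truck 2; 94 kg remain.
Put P7 (80 kg) in truck 2; 14 kg remain.
Put P8 (105 kg) in truck 3; 395 kg remain.
Put P9 (56 kg) in truck 3; 339 kg remain.
Put P10 (375 kg) in truck 4; 125 kg remain.
Put P11 (48 kg) in truck 3; 291 kg remain.
Put P12 (283 kg) in truck 3; 8 kg remain.
Put P13 (269 kg) in truck 5; 231 kg remain.
5 trucks × 500 kg = 2500 kg; used 2120 kg; unused 380 kg.

380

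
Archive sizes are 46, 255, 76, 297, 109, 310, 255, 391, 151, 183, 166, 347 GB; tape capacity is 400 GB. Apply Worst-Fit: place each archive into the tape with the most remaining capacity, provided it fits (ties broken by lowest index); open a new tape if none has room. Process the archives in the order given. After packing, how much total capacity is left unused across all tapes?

614

tape 1: place 46 GB, 354 GB left
tape 1: place 255 GB, 99 GB left
tape 1: place 76 GB, 23 GB left
tape 2: place 297 GB, 103 GB left
tape 3: place 109 GB, 291 GB left
tape 4: place 310 GB, 90 GB left
tape 3: place 255 GB, 36 GB left
tape 5: place 391 GB, 9 GB left
tape 6: place 151 GB, 249 GB left
tape 6: place 183 GB, 66 GB left
tape 7: place 166 GB, 234 GB left
tape 8: place 347 GB, 53 GB left
8 tapes × 400 GB = 3200 GB; used 2586 GB; unused 614 GB.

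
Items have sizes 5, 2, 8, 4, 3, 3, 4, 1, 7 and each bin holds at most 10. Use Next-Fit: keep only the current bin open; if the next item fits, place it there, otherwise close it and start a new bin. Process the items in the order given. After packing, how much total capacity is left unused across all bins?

Put 5 in bin 1; 5 remain.
Put 2 in bin 1; 3 remain.
Put 8 in bin 2; 2 remain.
Put 4 in bin 3; 6 remain.
Put 3 in bin 3; 3 remain.
Put 3 in bin 3; 0 remain.
Put 4 in bin 4; 6 remain.
Put 1 in bin 4; 5 remain.
Put 7 in bin 5; 3 remain.
5 bins × 10 = 50; used 37; unused 13.

13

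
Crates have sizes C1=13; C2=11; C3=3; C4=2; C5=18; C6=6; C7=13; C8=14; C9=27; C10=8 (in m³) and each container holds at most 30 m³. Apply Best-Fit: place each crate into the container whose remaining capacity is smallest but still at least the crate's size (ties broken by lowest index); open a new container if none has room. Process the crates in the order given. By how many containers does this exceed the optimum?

1

Best-Fit: [13,11,3,2] [18,6] [13,14] [27] [8] → 5 containers.
Total size 115 m³; any packing needs at least ⌈115/30⌉ = 4 containers.
An optimal packing achieves that bound: [27,3] [18,11] [14,13,2] [13,8,6] → 4 containers.
Excess: 5 − 4 = 1.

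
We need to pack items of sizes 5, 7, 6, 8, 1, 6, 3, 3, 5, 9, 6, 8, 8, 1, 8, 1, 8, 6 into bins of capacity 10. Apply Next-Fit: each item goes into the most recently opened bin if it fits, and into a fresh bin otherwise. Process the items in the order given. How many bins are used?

Put 5 in bin 1; 5 remain.
Put 7 in bin 2; 3 remain.
Put 6 in bin 3; 4 remain.
Put 8 in bin 4; 2 remain.
Put 1 in bin 4; 1 remain.
Put 6 in bin 5; 4 remain.
Put 3 in bin 5; 1 remain.
Put 3 in bin 6; 7 remain.
Put 5 in bin 6; 2 remain.
Put 9 in bin 7; 1 remain.
Put 6 in bin 8; 4 remain.
Put 8 in bin 9; 2 remain.
Put 8 in bin 10; 2 remain.
Put 1 in bin 10; 1 remain.
Put 8 in bin 11; 2 remain.
Put 1 in bin 11; 1 remain.
Put 8 in bin 12; 2 remain.
Put 6 in bin 13; 4 remain.
Final bins: [5] [7] [6] [8,1] [6,3] [3,5] [9] [6] [8] [8,1] [8,1] [8] [6].

13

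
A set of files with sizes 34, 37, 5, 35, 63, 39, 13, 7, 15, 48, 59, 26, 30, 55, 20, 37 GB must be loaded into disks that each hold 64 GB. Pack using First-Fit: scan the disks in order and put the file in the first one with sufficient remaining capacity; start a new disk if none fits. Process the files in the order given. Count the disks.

10

disk 1: place 34 GB, 30 GB left
disk 2: place 37 GB, 27 GB left
disk 1: place 5 GB, 25 GB left
disk 3: place 35 GB, 29 GB left
disk 4: place 63 GB, 1 GB left
disk 5: place 39 GB, 25 GB left
disk 1: place 13 GB, 12 GB left
disk 1: place 7 GB, 5 GB left
disk 2: place 15 GB, 12 GB left
disk 6: place 48 GB, 16 GB left
disk 7: place 59 GB, 5 GB left
disk 3: place 26 GB, 3 GB left
disk 8: place 30 GB, 34 GB left
disk 9: place 55 GB, 9 GB left
disk 5: place 20 GB, 5 GB left
disk 10: place 37 GB, 27 GB left
Final disks: [34,5,13,7] [37,15] [35,26] [63] [39,20] [48] [59] [30] [55] [37].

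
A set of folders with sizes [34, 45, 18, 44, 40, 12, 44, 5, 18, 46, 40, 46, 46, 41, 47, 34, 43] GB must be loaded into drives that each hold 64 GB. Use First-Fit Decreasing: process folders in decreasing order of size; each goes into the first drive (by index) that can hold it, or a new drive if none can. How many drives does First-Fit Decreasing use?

13

Sorted descending: 47, 46, 46, 46, 45, 44, 44, 43, 41, 40, 40, 34, 34, 18, 18, 12, 5.
Put 47 GB in drive 1; 17 GB remain.
Put 46 GB in drive 2; 18 GB remain.
Put 46 GB in drive 3; 18 GB remain.
Put 46 GB in drive 4; 18 GB remain.
Put 45 GB in drive 5; 19 GB remain.
Put 44 GB in drive 6; 20 GB remain.
Put 44 GB in drive 7; 20 GB remain.
Put 43 GB in drive 8; 21 GB remain.
Put 41 GB in drive 9; 23 GB remain.
Put 40 GB in drive 10; 24 GB remain.
Put 40 GB in drive 11; 24 GB remain.
Put 34 GB in drive 12; 30 GB remain.
Put 34 GB in drive 13; 30 GB remain.
Put 18 GB in drive 2; 0 GB remain.
Put 18 GB in drive 3; 0 GB remain.
Put 12 GB in drive 1; 5 GB remain.
Put 5 GB in drive 1; 0 GB remain.
Final drives: [47,12,5] [46,18] [46,18] [46] [45] [44] [44] [43] [41] [40] [40] [34] [34].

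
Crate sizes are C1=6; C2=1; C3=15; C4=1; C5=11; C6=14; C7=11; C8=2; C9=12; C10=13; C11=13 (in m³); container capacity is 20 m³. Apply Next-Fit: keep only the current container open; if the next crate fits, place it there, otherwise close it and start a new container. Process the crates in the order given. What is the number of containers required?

container 1: place C1 (6 m³), 14 m³ left
container 1: place C2 (1 m³), 13 m³ left
container 2: place C3 (15 m³), 5 m³ left
container 2: place C4 (1 m³), 4 m³ left
container 3: place C5 (11 m³), 9 m³ left
container 4: place C6 (14 m³), 6 m³ left
container 5: place C7 (11 m³), 9 m³ left
container 5: place C8 (2 m³), 7 m³ left
container 6: place C9 (12 m³), 8 m³ left
container 7: place C10 (13 m³), 7 m³ left
container 8: place C11 (13 m³), 7 m³ left

8 containers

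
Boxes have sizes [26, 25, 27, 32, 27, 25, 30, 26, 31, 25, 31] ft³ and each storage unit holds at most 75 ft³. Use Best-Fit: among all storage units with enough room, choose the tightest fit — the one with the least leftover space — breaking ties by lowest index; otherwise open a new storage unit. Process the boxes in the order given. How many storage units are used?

6

storage unit 1: place 26 ft³, 49 ft³ left
storage unit 1: place 25 ft³, 24 ft³ left
storage unit 2: place 27 ft³, 48 ft³ left
storage unit 2: place 32 ft³, 16 ft³ left
storage unit 3: place 27 ft³, 48 ft³ left
storage unit 3: place 25 ft³, 23 ft³ left
storage unit 4: place 30 ft³, 45 ft³ left
storage unit 4: place 26 ft³, 19 ft³ left
storage unit 5: place 31 ft³, 44 ft³ left
storage unit 5: place 25 ft³, 19 ft³ left
storage unit 6: place 31 ft³, 44 ft³ left
Final storage units: [26,25] [27,32] [27,25] [30,26] [31,25] [31].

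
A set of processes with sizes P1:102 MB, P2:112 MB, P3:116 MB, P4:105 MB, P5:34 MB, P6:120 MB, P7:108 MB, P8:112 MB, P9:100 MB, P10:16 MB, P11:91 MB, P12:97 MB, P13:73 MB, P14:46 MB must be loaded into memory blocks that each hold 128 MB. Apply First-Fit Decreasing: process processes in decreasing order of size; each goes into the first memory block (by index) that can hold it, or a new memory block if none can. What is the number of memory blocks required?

Sorted descending: 120, 116, 112, 112, 108, 105, 102, 100, 97, 91, 73, 46, 34, 16.
120 MB → memory block 1 (remaining 8 MB)
116 MB → memory block 2 (remaining 12 MB)
112 MB → memory block 3 (remaining 16 MB)
112 MB → memory block 4 (remaining 16 MB)
108 MB → memory block 5 (remaining 20 MB)
105 MB → memory block 6 (remaining 23 MB)
102 MB → memory block 7 (remaining 26 MB)
100 MB → memory block 8 (remaining 28 MB)
97 MB → memory block 9 (remaining 31 MB)
91 MB → memory block 10 (remaining 37 MB)
73 MB → memory block 11 (remaining 55 MB)
46 MB → memory block 11 (remaining 9 MB)
34 MB → memory block 10 (remaining 3 MB)
16 MB → memory block 3 (remaining 0 MB)
Final memory blocks: [120] [116] [112,16] [112] [108] [105] [102] [100] [97] [91,34] [73,46].

11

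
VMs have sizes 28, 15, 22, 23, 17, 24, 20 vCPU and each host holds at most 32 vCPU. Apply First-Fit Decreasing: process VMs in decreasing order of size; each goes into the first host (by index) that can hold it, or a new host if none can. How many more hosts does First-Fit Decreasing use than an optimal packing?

First-Fit Decreasing: [28] [24] [23] [22] [20] [17,15] → 6 hosts.
6 VMs exceed 16 vCPU (half the capacity), and no two of those can share a host, so at least 6 hosts are needed.
So 6 is already optimal.

0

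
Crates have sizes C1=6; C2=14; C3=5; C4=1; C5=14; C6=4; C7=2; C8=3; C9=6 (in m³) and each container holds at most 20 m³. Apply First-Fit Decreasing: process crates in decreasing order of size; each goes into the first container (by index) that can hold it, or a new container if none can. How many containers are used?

3

Sorted descending: 14, 14, 6, 6, 5, 4, 3, 2, 1.
container 1: place 14 m³, 6 m³ left
container 2: place 14 m³, 6 m³ left
container 1: place 6 m³, 0 m³ left
container 2: place 6 m³, 0 m³ left
container 3: place 5 m³, 15 m³ left
container 3: place 4 m³, 11 m³ left
container 3: place 3 m³, 8 m³ left
container 3: place 2 m³, 6 m³ left
container 3: place 1 m³, 5 m³ left
Final containers: [14,6] [14,6] [5,4,3,2,1].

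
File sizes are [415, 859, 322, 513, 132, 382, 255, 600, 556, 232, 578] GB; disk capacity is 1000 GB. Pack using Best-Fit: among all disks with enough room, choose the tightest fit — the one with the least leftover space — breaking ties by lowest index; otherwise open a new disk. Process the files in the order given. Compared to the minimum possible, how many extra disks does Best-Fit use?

Best-Fit: [415,322,255] [859,132] [513,382] [600,232] [556] [578] → 6 disks.
Total size 4844 GB; any packing needs at least ⌈4844/1000⌉ = 5 disks.
An optimal packing achieves that bound: [859,132] [600,382] [578,415] [556,322] [513,255,232] → 5 disks.
Excess: 6 − 5 = 1.

1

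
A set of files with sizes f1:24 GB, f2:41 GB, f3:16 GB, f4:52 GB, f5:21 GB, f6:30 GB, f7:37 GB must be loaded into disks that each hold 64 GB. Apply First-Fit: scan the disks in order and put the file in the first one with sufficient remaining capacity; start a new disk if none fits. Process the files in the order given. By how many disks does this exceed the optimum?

First-Fit: [24,16,21] [41] [52] [30] [37] → 5 disks.
Total size 221 GB; any packing needs at least ⌈221/64⌉ = 4 disks.
An optimal packing achieves that bound: [52] [41,21] [37,24] [30,16] → 4 disks.
Excess: 5 − 4 = 1.

1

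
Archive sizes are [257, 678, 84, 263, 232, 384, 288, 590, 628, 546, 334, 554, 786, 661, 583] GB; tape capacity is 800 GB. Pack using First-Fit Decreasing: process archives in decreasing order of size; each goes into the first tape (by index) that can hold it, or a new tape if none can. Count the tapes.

Sorted descending: 786, 678, 661, 628, 590, 583, 554, 546, 384, 334, 288, 263, 257, 232, 84.
Put 786 GB in tape 1; 14 GB remain.
Put 678 GB in tape 2; 122 GB remain.
Put 661 GB in tape 3; 139 GB remain.
Put 628 GB in tape 4; 172 GB remain.
Put 590 GB in tape 5; 210 GB remain.
Put 583 GB in tape 6; 217 GB remain.
Put 554 GB in tape 7; 246 GB remain.
Put 546 GB in tape 8; 254 GB remain.
Put 384 GB in tape 9; 416 GB remain.
Put 334 GB in tape 9; 82 GB remain.
Put 288 GB in tape 10; 512 GB remain.
Put 263 GB in tape 10; 249 GB remain.
Put 257 GB in tape 11; 543 GB remain.
Put 232 GB in tape 7; 14 GB remain.
Put 84 GB in tape 2; 38 GB remain.

11 tapes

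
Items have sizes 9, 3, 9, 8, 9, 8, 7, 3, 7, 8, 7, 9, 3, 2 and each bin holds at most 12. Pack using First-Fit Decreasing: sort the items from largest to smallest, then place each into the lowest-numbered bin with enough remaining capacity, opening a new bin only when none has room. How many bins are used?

10 bins

Sorted descending: 9, 9, 9, 9, 8, 8, 8, 7, 7, 7, 3, 3, 3, 2.
9 → bin 1 (remaining 3)
9 → bin 2 (remaining 3)
9 → bin 3 (remaining 3)
9 → bin 4 (remaining 3)
8 → bin 5 (remaining 4)
8 → bin 6 (remaining 4)
8 → bin 7 (remaining 4)
7 → bin 8 (remaining 5)
7 → bin 9 (remaining 5)
7 → bin 10 (remaining 5)
3 → bin 1 (remaining 0)
3 → bin 2 (remaining 0)
3 → bin 3 (remaining 0)
2 → bin 4 (remaining 1)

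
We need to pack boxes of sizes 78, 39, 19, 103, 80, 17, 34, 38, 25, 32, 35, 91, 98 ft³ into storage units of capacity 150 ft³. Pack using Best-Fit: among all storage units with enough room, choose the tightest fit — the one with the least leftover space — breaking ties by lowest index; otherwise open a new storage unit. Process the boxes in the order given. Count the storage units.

6

storage unit 1: place 78 ft³, 72 ft³ left
storage unit 1: place 39 ft³, 33 ft³ left
storage unit 1: place 19 ft³, 14 ft³ left
storage unit 2: place 103 ft³, 47 ft³ left
storage unit 3: place 80 ft³, 70 ft³ left
storage unit 2: place 17 ft³, 30 ft³ left
storage unit 3: place 34 ft³, 36 ft³ left
storage unit 4: place 38 ft³, 112 ft³ left
storage unit 2: place 25 ft³, 5 ft³ left
storage unit 3: place 32 ft³, 4 ft³ left
storage unit 4: place 35 ft³, 77 ft³ left
storage unit 5: place 91 ft³, 59 ft³ left
storage unit 6: place 98 ft³, 52 ft³ left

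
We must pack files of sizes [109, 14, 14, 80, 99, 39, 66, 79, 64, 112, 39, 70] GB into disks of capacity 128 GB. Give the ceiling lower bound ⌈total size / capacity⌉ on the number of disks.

Total size = 109 + 14 + 14 + 80 + 99 + 39 + 66 + 79 + 64 + 112 + 39 + 70 = 785 GB.
⌈785 / 128⌉ = 7.

7 disks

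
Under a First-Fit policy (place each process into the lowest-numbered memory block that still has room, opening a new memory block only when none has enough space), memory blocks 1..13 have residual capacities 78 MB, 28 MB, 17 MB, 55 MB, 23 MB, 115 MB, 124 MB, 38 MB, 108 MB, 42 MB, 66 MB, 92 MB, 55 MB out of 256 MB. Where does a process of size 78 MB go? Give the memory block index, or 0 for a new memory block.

1

Memory blocks with room: memory block 1 (78 MB), memory block 6 (115 MB), memory block 7 (124 MB), memory block 9 (108 MB), memory block 12 (92 MB).
The first with room is memory block 1.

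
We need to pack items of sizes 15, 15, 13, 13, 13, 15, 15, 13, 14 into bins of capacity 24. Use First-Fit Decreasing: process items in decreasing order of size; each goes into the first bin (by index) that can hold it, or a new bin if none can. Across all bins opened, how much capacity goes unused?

Sorted descending: 15, 15, 15, 15, 14, 13, 13, 13, 13.
15 → bin 1 (remaining 9)
15 → bin 2 (remaining 9)
15 → bin 3 (remaining 9)
15 → bin 4 (remaining 9)
14 → bin 5 (remaining 10)
13 → bin 6 (remaining 11)
13 → bin 7 (remaining 11)
13 → bin 8 (remaining 11)
13 → bin 9 (remaining 11)
9 bins × 24 = 216; used 126; unused 90.

90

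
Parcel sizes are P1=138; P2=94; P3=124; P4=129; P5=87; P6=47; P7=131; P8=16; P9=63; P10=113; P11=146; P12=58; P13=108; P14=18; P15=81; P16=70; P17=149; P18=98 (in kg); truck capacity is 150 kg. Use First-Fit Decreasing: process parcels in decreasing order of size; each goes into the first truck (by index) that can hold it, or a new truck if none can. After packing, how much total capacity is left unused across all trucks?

Sorted descending: 149, 146, 138, 131, 129, 124, 113, 108, 98, 94, 87, 81, 70, 63, 58, 47, 18, 16.
Put 149 kg in truck 1; 1 kg remain.
Put 146 kg in truck 2; 4 kg remain.
Put 138 kg in truck 3; 12 kg remain.
Put 131 kg in truck 4; 19 kg remain.
Put 129 kg in truck 5; 21 kg remain.
Put 124 kg in truck 6; 26 kg remain.
Put 113 kg in truck 7; 37 kg remain.
Put 108 kg in truck 8; 42 kg remain.
Put 98 kg in truck 9; 52 kg remain.
Put 94 kg in truck 10; 56 kg remain.
Put 87 kg in truck 11; 63 kg remain.
Put 81 kg in truck 12; 69 kg remain.
Put 70 kg in truck 13; 80 kg remain.
Put 63 kg in truck 11; 0 kg remain.
Put 58 kg in truck 12; 11 kg remain.
Put 47 kg in truck 9; 5 kg remain.
Put 18 kg in truck 4; 1 kg remain.
Put 16 kg in truck 5; 5 kg remain.
13 trucks × 150 kg = 1950 kg; used 1670 kg; unused 280 kg.

280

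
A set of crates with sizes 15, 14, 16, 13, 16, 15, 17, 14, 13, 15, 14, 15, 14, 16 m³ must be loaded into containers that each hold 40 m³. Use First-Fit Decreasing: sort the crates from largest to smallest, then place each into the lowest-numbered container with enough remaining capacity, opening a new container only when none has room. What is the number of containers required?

Sorted descending: 17, 16, 16, 16, 15, 15, 15, 15, 14, 14, 14, 14, 13, 13.
Put 17 m³ in container 1; 23 m³ remain.
Put 16 m³ in container 1; 7 m³ remain.
Put 16 m³ in container 2; 24 m³ remain.
Put 16 m³ in container 2; 8 m³ remain.
Put 15 m³ in container 3; 25 m³ remain.
Put 15 m³ in container 3; 10 m³ remain.
Put 15 m³ in container 4; 25 m³ remain.
Put 15 m³ in container 4; 10 m³ remain.
Put 14 m³ in container 5; 26 m³ remain.
Put 14 m³ in container 5; 12 m³ remain.
Put 14 m³ in container 6; 26 m³ remain.
Put 14 m³ in container 6; 12 m³ remain.
Put 13 m³ in container 7; 27 m³ remain.
Put 13 m³ in container 7; 14 m³ remain.

7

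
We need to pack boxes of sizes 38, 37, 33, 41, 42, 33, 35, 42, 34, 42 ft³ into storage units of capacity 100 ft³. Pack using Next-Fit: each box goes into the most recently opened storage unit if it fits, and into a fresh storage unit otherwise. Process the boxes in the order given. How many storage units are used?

Put 38 ft³ in storage unit 1; 62 ft³ remain.
Put 37 ft³ in storage unit 1; 25 ft³ remain.
Put 33 ft³ in storage unit 2; 67 ft³ remain.
Put 41 ft³ in storage unit 2; 26 ft³ remain.
Put 42 ft³ in storage unit 3; 58 ft³ remain.
Put 33 ft³ in storage unit 3; 25 ft³ remain.
Put 35 ft³ in storage unit 4; 65 ft³ remain.
Put 42 ft³ in storage unit 4; 23 ft³ remain.
Put 34 ft³ in storage unit 5; 66 ft³ remain.
Put 42 ft³ in storage unit 5; 24 ft³ remain.

5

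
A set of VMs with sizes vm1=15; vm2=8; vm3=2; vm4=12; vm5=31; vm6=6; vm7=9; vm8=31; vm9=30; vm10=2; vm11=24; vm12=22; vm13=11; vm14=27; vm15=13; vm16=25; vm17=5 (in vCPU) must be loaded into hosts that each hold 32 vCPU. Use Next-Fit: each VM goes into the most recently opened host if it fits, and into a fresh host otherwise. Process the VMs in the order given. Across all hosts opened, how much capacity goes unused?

111

host 1: place vm1 (15 vCPU), 17 vCPU left
host 1: place vm2 (8 vCPU), 9 vCPU left
host 1: place vm3 (2 vCPU), 7 vCPU left
host 2: place vm4 (12 vCPU), 20 vCPU left
host 3: place vm5 (31 vCPU), 1 vCPU left
host 4: place vm6 (6 vCPU), 26 vCPU left
host 4: place vm7 (9 vCPU), 17 vCPU left
host 5: place vm8 (31 vCPU), 1 vCPU left
host 6: place vm9 (30 vCPU), 2 vCPU left
host 6: place vm10 (2 vCPU), 0 vCPU left
host 7: place vm11 (24 vCPU), 8 vCPU left
host 8: place vm12 (22 vCPU), 10 vCPU left
host 9: place vm13 (11 vCPU), 21 vCPU left
host 10: place vm14 (27 vCPU), 5 vCPU left
host 11: place vm15 (13 vCPU), 19 vCPU left
host 12: place vm16 (25 vCPU), 7 vCPU left
host 12: place vm17 (5 vCPU), 2 vCPU left
12 hosts × 32 vCPU = 384 vCPU; used 273 vCPU; unused 111 vCPU.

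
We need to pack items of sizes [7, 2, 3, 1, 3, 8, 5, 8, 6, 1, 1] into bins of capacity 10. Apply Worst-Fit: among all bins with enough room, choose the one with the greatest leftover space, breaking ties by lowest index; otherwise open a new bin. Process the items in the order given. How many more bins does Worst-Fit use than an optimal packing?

1

Worst-Fit: [7,2] [3,1,3] [8] [5,1,1] [8] [6] → 6 bins.
Total size 45; any packing needs at least ⌈45/10⌉ = 5 bins.
An optimal packing achieves that bound: [8,2] [8,1,1] [7,3] [6,3,1] [5] → 5 bins.
Excess: 6 − 5 = 1.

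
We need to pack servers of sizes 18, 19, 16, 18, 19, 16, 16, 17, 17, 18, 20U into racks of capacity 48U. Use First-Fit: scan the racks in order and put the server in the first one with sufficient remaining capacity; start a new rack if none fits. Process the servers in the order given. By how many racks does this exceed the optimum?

1

First-Fit: [18,19] [16,18] [19,16] [16,17] [17,18] [20] → 6 racks.
Total size 194U; any packing needs at least ⌈194/48⌉ = 5 racks.
An optimal packing achieves that bound: [20,19] [19,18] [18,18] [17,17] [16,16,16] → 5 racks.
Excess: 6 − 5 = 1.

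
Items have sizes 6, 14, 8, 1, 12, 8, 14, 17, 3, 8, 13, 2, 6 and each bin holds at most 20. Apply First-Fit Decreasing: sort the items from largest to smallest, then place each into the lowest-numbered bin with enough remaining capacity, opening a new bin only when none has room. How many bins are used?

6

Sorted descending: 17, 14, 14, 13, 12, 8, 8, 8, 6, 6, 3, 2, 1.
bin 1: place 17, 3 left
bin 2: place 14, 6 left
bin 3: place 14, 6 left
bin 4: place 13, 7 left
bin 5: place 12, 8 left
bin 5: place 8, 0 left
bin 6: place 8, 12 left
bin 6: place 8, 4 left
bin 2: place 6, 0 left
bin 3: place 6, 0 left
bin 1: place 3, 0 left
bin 4: place 2, 5 left
bin 4: place 1, 4 left
Final bins: [17,3] [14,6] [14,6] [13,2,1] [12,8] [8,8].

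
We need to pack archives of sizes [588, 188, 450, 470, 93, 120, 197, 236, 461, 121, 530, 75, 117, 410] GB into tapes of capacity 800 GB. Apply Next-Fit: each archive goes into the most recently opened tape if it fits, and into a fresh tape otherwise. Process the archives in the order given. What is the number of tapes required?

588 GB → tape 1 (remaining 212 GB)
188 GB → tape 1 (remaining 24 GB)
450 GB → tape 2 (remaining 350 GB)
470 GB → tape 3 (remaining 330 GB)
93 GB → tape 3 (remaining 237 GB)
120 GB → tape 3 (remaining 117 GB)
197 GB → tape 4 (remaining 603 GB)
236 GB → tape 4 (remaining 367 GB)
461 GB → tape 5 (remaining 339 GB)
121 GB → tape 5 (remaining 218 GB)
530 GB → tape 6 (remaining 270 GB)
75 GB → tape 6 (remaining 195 GB)
117 GB → tape 6 (remaining 78 GB)
410 GB → tape 7 (remaining 390 GB)
Final tapes: [588,188] [450] [470,93,120] [197,236] [461,121] [530,75,117] [410].

7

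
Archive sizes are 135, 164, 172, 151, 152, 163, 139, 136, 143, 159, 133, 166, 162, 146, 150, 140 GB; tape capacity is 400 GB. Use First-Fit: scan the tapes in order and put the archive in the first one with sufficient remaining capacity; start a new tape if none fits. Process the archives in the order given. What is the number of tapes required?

8 tapes

135 GB → tape 1 (remaining 265 GB)
164 GB → tape 1 (remaining 101 GB)
172 GB → tape 2 (remaining 228 GB)
151 GB → tape 2 (remaining 77 GB)
152 GB → tape 3 (remaining 248 GB)
163 GB → tape 3 (remaining 85 GB)
139 GB → tape 4 (remaining 261 GB)
136 GB → tape 4 (remaining 125 GB)
143 GB → tape 5 (remaining 257 GB)
159 GB → tape 5 (remaining 98 GB)
133 GB → tape 6 (remaining 267 GB)
166 GB → tape 6 (remaining 101 GB)
162 GB → tape 7 (remaining 238 GB)
146 GB → tape 7 (remaining 92 GB)
150 GB → tape 8 (remaining 250 GB)
140 GB → tape 8 (remaining 110 GB)
Final tapes: [135,164] [172,151] [152,163] [139,136] [143,159] [133,166] [162,146] [150,140].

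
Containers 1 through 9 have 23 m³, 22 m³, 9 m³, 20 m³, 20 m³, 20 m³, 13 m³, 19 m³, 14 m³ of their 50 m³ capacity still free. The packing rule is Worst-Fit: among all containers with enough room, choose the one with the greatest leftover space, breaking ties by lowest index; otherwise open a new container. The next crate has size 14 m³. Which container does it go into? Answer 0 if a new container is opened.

Containers with room: container 1 (23 m³), container 2 (22 m³), container 4 (20 m³), container 5 (20 m³), container 6 (20 m³), container 8 (19 m³), container 9 (14 m³).
Most room is container 1 with 23 m³ free.

1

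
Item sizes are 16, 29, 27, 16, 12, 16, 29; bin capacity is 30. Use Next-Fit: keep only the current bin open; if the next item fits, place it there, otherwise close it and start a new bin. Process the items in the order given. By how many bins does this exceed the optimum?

Next-Fit: [16] [29] [27] [16,12] [16] [29] → 6 bins.
6 items exceed 15 (half the capacity), and no two of those can share a bin, so at least 6 bins are needed.
So 6 is already optimal.

0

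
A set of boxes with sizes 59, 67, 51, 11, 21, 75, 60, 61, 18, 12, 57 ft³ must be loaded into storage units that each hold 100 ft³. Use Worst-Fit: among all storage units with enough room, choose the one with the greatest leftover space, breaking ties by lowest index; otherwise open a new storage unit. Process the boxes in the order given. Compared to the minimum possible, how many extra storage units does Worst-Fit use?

Worst-Fit: [59,21] [67] [51,11] [75] [60,18] [61,12] [57] → 7 storage units.
7 boxes exceed 50 ft³ (half the capacity), and no two of those can share a storage unit, so at least 7 storage units are needed.
So 7 is already optimal.

0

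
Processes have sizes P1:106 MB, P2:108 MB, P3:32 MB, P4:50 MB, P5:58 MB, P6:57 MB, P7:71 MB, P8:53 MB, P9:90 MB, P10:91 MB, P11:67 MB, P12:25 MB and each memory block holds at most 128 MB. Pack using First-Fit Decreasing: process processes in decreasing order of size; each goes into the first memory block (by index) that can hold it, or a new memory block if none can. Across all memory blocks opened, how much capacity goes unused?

88

Sorted descending: 108, 106, 91, 90, 71, 67, 58, 57, 53, 50, 32, 25.
Put 108 MB in memory block 1; 20 MB remain.
Put 106 MB in memory block 2; 22 MB remain.
Put 91 MB in memory block 3; 37 MB remain.
Put 90 MB in memory block 4; 38 MB remain.
Put 71 MB in memory block 5; 57 MB remain.
Put 67 MB in memory block 6; 61 MB remain.
Put 58 MB in memory block 6; 3 MB remain.
Put 57 MB in memory block 5; 0 MB remain.
Put 53 MB in memory block 7; 75 MB remain.
Put 50 MB in memory block 7; 25 MB remain.
Put 32 MB in memory block 3; 5 MB remain.
Put 25 MB in memory block 4; 13 MB remain.
7 memory blocks × 128 MB = 896 MB; used 808 MB; unused 88 MB.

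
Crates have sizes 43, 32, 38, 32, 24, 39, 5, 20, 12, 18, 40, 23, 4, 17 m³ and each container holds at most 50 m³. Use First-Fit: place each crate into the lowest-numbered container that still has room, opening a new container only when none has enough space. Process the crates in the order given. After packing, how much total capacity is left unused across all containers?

container 1: place 43 m³, 7 m³ left
container 2: place 32 m³, 18 m³ left
container 3: place 38 m³, 12 m³ left
container 4: place 32 m³, 18 m³ left
container 5: place 24 m³, 26 m³ left
container 6: place 39 m³, 11 m³ left
container 1: place 5 m³, 2 m³ left
container 5: place 20 m³, 6 m³ left
container 2: place 12 m³, 6 m³ left
container 4: place 18 m³, 0 m³ left
container 7: place 40 m³, 10 m³ left
container 8: place 23 m³, 27 m³ left
container 2: place 4 m³, 2 m³ left
container 8: place 17 m³, 10 m³ left
8 containers × 50 m³ = 400 m³; used 347 m³; unused 53 m³.

53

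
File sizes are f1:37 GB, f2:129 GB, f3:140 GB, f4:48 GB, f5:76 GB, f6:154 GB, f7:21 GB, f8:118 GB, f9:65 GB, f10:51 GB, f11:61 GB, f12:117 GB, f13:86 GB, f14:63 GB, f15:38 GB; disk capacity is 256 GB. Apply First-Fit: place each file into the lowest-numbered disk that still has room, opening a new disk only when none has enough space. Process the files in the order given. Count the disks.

6 disks

f1 (37 GB) → disk 1 (remaining 219 GB)
f2 (129 GB) → disk 1 (remaining 90 GB)
f3 (140 GB) → disk 2 (remaining 116 GB)
f4 (48 GB) → disk 1 (remaining 42 GB)
f5 (76 GB) → disk 2 (remaining 40 GB)
f6 (154 GB) → disk 3 (remaining 102 GB)
f7 (21 GB) → disk 1 (remaining 21 GB)
f8 (118 GB) → disk 4 (remaining 138 GB)
f9 (65 GB) → disk 3 (remaining 37 GB)
f10 (51 GB) → disk 4 (remaining 87 GB)
f11 (61 GB) → disk 4 (remaining 26 GB)
f12 (117 GB) → disk 5 (remaining 139 GB)
f13 (86 GB) → disk 5 (remaining 53 GB)
f14 (63 GB) → disk 6 (remaining 193 GB)
f15 (38 GB) → disk 2 (remaining 2 GB)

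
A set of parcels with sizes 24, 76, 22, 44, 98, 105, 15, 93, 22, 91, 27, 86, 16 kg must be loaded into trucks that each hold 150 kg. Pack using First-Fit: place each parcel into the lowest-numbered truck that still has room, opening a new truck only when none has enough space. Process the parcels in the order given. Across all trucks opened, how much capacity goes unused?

181

truck 1: place 24 kg, 126 kg left
truck 1: place 76 kg, 50 kg left
truck 1: place 22 kg, 28 kg left
truck 2: place 44 kg, 106 kg left
truck 2: place 98 kg, 8 kg left
truck 3: place 105 kg, 45 kg left
truck 1: place 15 kg, 13 kg left
truck 4: place 93 kg, 57 kg left
truck 3: place 22 kg, 23 kg left
truck 5: place 91 kg, 59 kg left
truck 4: place 27 kg, 30 kg left
truck 6: place 86 kg, 64 kg left
truck 3: place 16 kg, 7 kg left
6 trucks × 150 kg = 900 kg; used 719 kg; unused 181 kg.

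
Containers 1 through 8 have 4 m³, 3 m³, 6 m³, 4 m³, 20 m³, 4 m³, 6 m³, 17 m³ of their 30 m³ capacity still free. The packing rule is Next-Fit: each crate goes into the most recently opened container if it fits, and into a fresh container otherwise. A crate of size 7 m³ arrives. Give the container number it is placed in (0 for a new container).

8

Next-Fit only looks at container 8, which has 17 m³ free.
7 m³ fits there.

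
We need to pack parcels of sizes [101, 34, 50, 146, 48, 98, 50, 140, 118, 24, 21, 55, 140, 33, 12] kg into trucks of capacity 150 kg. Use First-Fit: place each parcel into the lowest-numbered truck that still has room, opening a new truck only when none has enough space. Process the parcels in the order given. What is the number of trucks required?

8

Put 101 kg in truck 1; 49 kg remain.
Put 34 kg in truck 1; 15 kg remain.
Put 50 kg in truck 2; 100 kg remain.
Put 146 kg in truck 3; 4 kg remain.
Put 48 kg in truck 2; 52 kg remain.
Put 98 kg in truck 4; 52 kg remain.
Put 50 kg in truck 2; 2 kg remain.
Put 140 kg in truck 5; 10 kg remain.
Put 118 kg in truck 6; 32 kg remain.
Put 24 kg in truck 4; 28 kg remain.
Put 21 kg in truck 4; 7 kg remain.
Put 55 kg in truck 7; 95 kg remain.
Put 140 kg in truck 8; 10 kg remain.
Put 33 kg in truck 7; 62 kg remain.
Put 12 kg in truck 1; 3 kg remain.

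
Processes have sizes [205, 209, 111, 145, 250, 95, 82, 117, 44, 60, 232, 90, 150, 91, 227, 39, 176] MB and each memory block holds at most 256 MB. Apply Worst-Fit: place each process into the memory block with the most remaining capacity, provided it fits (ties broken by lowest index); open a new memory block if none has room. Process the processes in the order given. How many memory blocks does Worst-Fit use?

205 MB → memory block 1 (remaining 51 MB)
209 MB → memory block 2 (remaining 47 MB)
111 MB → memory block 3 (remaining 145 MB)
145 MB → memory block 3 (remaining 0 MB)
250 MB → memory block 4 (remaining 6 MB)
95 MB → memory block 5 (remaining 161 MB)
82 MB → memory block 5 (remaining 79 MB)
117 MB → memory block 6 (remaining 139 MB)
44 MB → memory block 6 (remaining 95 MB)
60 MB → memory block 6 (remaining 35 MB)
232 MB → memory block 7 (remaining 24 MB)
90 MB → memory block 8 (remaining 166 MB)
150 MB → memory block 8 (remaining 16 MB)
91 MB → memory block 9 (remaining 165 MB)
227 MB → memory block 10 (remaining 29 MB)
39 MB → memory block 9 (remaining 126 MB)
176 MB → memory block 11 (remaining 80 MB)
Final memory blocks: [205] [209] [111,145] [250] [95,82] [117,44,60] [232] [90,150] [91,39] [227] [176].

11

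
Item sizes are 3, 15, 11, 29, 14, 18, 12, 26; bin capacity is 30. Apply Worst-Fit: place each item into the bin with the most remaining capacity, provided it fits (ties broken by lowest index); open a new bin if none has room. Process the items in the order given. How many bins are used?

5

bin 1: place 3, 27 left
bin 1: place 15, 12 left
bin 1: place 11, 1 left
bin 2: place 29, 1 left
bin 3: place 14, 16 left
bin 4: place 18, 12 left
bin 3: place 12, 4 left
bin 5: place 26, 4 left
Final bins: [3,15,11] [29] [14,12] [18] [26].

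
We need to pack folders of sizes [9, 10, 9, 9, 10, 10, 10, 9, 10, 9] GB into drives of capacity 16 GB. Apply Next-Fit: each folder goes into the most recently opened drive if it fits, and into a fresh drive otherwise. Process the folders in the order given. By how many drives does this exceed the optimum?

0

Next-Fit: [9] [10] [9] [9] [10] [10] [10] [9] [10] [9] → 10 drives.
10 folders exceed 8 GB (half the capacity), and no two of those can share a drive, so at least 10 drives are needed.
So 10 is already optimal.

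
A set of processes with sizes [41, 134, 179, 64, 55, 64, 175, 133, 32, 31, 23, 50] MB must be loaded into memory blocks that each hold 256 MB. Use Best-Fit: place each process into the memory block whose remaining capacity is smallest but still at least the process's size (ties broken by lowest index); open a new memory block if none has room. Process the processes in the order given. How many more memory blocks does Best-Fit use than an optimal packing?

0

Best-Fit: [41,134,55,23] [179,64] [64,175] [133,32,31,50] → 4 memory blocks.
Total size 981 MB; any packing needs at least ⌈981/256⌉ = 4 memory blocks.
So 4 is already optimal.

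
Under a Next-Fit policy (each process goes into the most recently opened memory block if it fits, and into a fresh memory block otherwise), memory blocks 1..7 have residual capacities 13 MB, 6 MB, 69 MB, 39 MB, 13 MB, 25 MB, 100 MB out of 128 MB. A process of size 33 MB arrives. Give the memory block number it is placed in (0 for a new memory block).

Next-Fit only looks at memory block 7, which has 100 MB free.
33 MB fits there.

7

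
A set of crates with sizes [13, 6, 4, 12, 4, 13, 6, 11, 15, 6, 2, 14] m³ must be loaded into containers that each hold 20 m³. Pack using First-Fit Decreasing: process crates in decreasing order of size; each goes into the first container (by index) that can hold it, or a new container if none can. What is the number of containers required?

6

Sorted descending: 15, 14, 13, 13, 12, 11, 6, 6, 6, 4, 4, 2.
Put 15 m³ in container 1; 5 m³ remain.
Put 14 m³ in container 2; 6 m³ remain.
Put 13 m³ in container 3; 7 m³ remain.
Put 13 m³ in container 4; 7 m³ remain.
Put 12 m³ in container 5; 8 m³ remain.
Put 11 m³ in container 6; 9 m³ remain.
Put 6 m³ in container 2; 0 m³ remain.
Put 6 m³ in container 3; 1 m³ remain.
Put 6 m³ in container 4; 1 m³ remain.
Put 4 m³ in container 1; 1 m³ remain.
Put 4 m³ in container 5; 4 m³ remain.
Put 2 m³ in container 5; 2 m³ remain.
Final containers: [15,4] [14,6] [13,6] [13,6] [12,4,2] [11].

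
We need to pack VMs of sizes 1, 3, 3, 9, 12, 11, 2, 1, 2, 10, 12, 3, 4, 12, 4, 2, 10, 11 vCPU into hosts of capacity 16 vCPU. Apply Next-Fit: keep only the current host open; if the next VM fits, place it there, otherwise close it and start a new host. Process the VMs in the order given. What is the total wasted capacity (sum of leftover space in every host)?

16

host 1: place 1 vCPU, 15 vCPU left
host 1: place 3 vCPU, 12 vCPU left
host 1: place 3 vCPU, 9 vCPU left
host 1: place 9 vCPU, 0 vCPU left
host 2: place 12 vCPU, 4 vCPU left
host 3: place 11 vCPU, 5 vCPU left
host 3: place 2 vCPU, 3 vCPU left
host 3: place 1 vCPU, 2 vCPU left
host 3: place 2 vCPU, 0 vCPU left
host 4: place 10 vCPU, 6 vCPU left
host 5: place 12 vCPU, 4 vCPU left
host 5: place 3 vCPU, 1 vCPU left
host 6: place 4 vCPU, 12 vCPU left
host 6: place 12 vCPU, 0 vCPU left
host 7: place 4 vCPU, 12 vCPU left
host 7: place 2 vCPU, 10 vCPU left
host 7: place 10 vCPU, 0 vCPU left
host 8: place 11 vCPU, 5 vCPU left
8 hosts × 16 vCPU = 128 vCPU; used 112 vCPU; unused 16 vCPU.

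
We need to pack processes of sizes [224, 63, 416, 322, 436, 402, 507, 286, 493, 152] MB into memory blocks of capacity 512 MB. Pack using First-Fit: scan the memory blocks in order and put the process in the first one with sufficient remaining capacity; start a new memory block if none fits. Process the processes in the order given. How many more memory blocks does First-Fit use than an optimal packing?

First-Fit: [224,63,152] [416] [322] [436] [402] [507] [286] [493] → 8 memory blocks.
Total size 3301 MB; any packing needs at least ⌈3301/512⌉ = 7 memory blocks.
An optimal packing achieves that bound: [507] [493] [436,63] [416] [402] [322,152] [286,224] → 7 memory blocks.
Excess: 8 − 7 = 1.

1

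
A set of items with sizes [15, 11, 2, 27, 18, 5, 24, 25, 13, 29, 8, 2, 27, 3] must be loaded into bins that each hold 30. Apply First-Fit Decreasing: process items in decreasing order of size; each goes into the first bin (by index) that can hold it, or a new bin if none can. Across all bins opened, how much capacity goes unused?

Sorted descending: 29, 27, 27, 25, 24, 18, 15, 13, 11, 8, 5, 3, 2, 2.
bin 1: place 29, 1 left
bin 2: place 27, 3 left
bin 3: place 27, 3 left
bin 4: place 25, 5 left
bin 5: place 24, 6 left
bin 6: place 18, 12 left
bin 7: place 15, 15 left
bin 7: place 13, 2 left
bin 6: place 11, 1 left
bin 8: place 8, 22 left
bin 4: place 5, 0 left
bin 2: place 3, 0 left
bin 3: place 2, 1 left
bin 5: place 2, 4 left
8 bins × 30 = 240; used 209; unused 31.

31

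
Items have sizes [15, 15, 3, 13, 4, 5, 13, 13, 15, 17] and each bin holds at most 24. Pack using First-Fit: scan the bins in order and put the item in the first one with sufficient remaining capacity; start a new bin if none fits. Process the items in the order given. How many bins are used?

7

bin 1: place 15, 9 left
bin 2: place 15, 9 left
bin 1: place 3, 6 left
bin 3: place 13, 11 left
bin 1: place 4, 2 left
bin 2: place 5, 4 left
bin 4: place 13, 11 left
bin 5: place 13, 11 left
bin 6: place 15, 9 left
bin 7: place 17, 7 left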